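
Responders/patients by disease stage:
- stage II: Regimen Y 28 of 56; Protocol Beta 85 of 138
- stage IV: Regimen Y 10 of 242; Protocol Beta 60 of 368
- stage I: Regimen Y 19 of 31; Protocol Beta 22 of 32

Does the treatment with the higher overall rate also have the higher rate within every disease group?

Yes

Stage II: Regimen Y 28/56 = 50.0%, Protocol Beta 85/138 = 61.6% → Protocol Beta
Stage IV: Regimen Y 10/242 = 4.1%, Protocol Beta 60/368 = 16.3% → Protocol Beta
Stage I: Regimen Y 19/31 = 61.3%, Protocol Beta 22/32 = 68.8% → Protocol Beta
Overall: Regimen Y 57/329 = 17.3%, Protocol Beta 167/538 = 31.0% → Protocol Beta
Protocol Beta wins overall and in every disease group — no reversal.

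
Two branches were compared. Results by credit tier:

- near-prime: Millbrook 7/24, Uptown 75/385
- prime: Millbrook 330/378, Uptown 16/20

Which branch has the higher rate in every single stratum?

Millbrook

Near-prime: Millbrook 7/24 = 29.2%, Uptown 75/385 = 19.5% → Millbrook
Prime: Millbrook 330/378 = 87.3%, Uptown 16/20 = 80.0% → Millbrook
Millbrook has the higher rate in both groups.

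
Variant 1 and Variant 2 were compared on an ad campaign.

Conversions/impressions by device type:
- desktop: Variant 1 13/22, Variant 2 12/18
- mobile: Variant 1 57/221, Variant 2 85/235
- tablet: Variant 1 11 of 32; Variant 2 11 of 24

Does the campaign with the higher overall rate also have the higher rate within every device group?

Yes

Desktop: Variant 1 13/22 = 59.1%, Variant 2 12/18 = 66.7% → Variant 2
Mobile: Variant 1 57/221 = 25.8%, Variant 2 85/235 = 36.2% → Variant 2
Tablet: Variant 1 11/32 = 34.4%, Variant 2 11/24 = 45.8% → Variant 2
Overall: Variant 1 81/275 = 29.5%, Variant 2 108/277 = 39.0% → Variant 2
Variant 2 wins overall and in every device group — no reversal.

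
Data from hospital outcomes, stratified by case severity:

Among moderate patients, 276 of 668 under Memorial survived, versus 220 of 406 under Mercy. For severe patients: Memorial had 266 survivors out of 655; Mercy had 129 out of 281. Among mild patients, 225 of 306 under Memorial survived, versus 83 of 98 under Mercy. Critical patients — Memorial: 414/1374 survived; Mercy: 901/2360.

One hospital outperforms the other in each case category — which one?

Mercy

Moderate: Memorial 276/668 = 41.3%, Mercy 220/406 = 54.2% → Mercy
Severe: Memorial 266/655 = 40.6%, Mercy 129/281 = 45.9% → Mercy
Mild: Memorial 225/306 = 73.5%, Mercy 83/98 = 84.7% → Mercy
Critical: Memorial 414/1374 = 30.1%, Mercy 901/2360 = 38.2% → Mercy
Mercy has the higher rate in all 4 groups.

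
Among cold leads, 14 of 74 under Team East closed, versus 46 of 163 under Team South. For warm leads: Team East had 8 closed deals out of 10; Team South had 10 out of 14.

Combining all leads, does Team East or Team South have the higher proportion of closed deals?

Team South

Cold: Team East 14/74 = 18.9%, Team South 46/163 = 28.2% → Team South
Warm: Team East 8/10 = 80.0%, Team South 10/14 = 71.4% → Team East
Overall: Team East 22/84 = 26.2%, Team South 56/177 = 31.6% → Team South
(Neither sweeps every lead group, but Team South has the higher pooled rate.)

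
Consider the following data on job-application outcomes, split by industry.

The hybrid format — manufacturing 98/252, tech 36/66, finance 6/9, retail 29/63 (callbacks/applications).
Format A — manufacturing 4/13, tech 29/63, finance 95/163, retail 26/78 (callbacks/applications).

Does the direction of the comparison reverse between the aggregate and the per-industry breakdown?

Manufacturing: the hybrid format 98/252 = 38.9%, Format A 4/13 = 30.8% → the hybrid format
Tech: the hybrid format 36/66 = 54.5%, Format A 29/63 = 46.0% → the hybrid format
Finance: the hybrid format 6/9 = 66.7%, Format A 95/163 = 58.3% → the hybrid format
Retail: the hybrid format 29/63 = 46.0%, Format A 26/78 = 33.3% → the hybrid format
Overall: the hybrid format 169/390 = 43.3%, Format A 154/317 = 48.6% → Format A
The hybrid format wins each industry group but Format A wins overall — the comparison reverses. The hybrid format's applications skew toward manufacturing, which has a lower base rate.

Yes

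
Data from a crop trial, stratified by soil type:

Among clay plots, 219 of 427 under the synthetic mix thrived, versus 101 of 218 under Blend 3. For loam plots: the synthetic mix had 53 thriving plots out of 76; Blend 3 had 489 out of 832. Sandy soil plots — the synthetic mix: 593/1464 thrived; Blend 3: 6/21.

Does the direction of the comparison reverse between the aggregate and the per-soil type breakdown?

Clay: the synthetic mix 219/427 = 51.3%, Blend 3 101/218 = 46.3% → the synthetic mix
Loam: the synthetic mix 53/76 = 69.7%, Blend 3 489/832 = 58.8% → the synthetic mix
Sandy soil: the synthetic mix 593/1464 = 40.5%, Blend 3 6/21 = 28.6% → the synthetic mix
Overall: the synthetic mix 865/1967 = 44.0%, Blend 3 596/1071 = 55.6% → Blend 3
The synthetic mix wins each soil group but Blend 3 wins overall — the comparison reverses. The synthetic mix's plots skew toward sandy soil, which has a lower base rate.

Yes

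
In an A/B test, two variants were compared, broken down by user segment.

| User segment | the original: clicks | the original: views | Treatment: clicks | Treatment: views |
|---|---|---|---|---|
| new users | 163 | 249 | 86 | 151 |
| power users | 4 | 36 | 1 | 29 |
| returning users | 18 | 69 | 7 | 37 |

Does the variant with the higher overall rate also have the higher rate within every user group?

Yes

New users: the original 163/249 = 65.5%, Treatment 86/151 = 57.0% → the original
Power users: the original 4/36 = 11.1%, Treatment 1/29 = 3.4% → the original
Returning users: the original 18/69 = 26.1%, Treatment 7/37 = 18.9% → the original
Overall: the original 185/354 = 52.3%, Treatment 94/217 = 43.3% → the original
The original wins overall and in every user group — no reversal.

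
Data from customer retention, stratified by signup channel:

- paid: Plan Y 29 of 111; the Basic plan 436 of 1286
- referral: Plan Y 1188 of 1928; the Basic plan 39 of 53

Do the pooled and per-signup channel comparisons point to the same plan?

No

Paid: Plan Y 29/111 = 26.1%, the Basic plan 436/1286 = 33.9% → the Basic plan
Referral: Plan Y 1188/1928 = 61.6%, the Basic plan 39/53 = 73.6% → the Basic plan
Overall: Plan Y 1217/2039 = 59.7%, the Basic plan 475/1339 = 35.5% → Plan Y
The Basic plan wins each signup group but Plan Y wins overall — the comparison reverses. The Basic plan's customers skew toward paid, which has a lower base rate.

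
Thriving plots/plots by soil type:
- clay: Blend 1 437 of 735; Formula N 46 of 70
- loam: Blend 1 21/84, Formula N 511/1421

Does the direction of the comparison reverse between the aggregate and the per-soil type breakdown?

Yes

Clay: Blend 1 437/735 = 59.5%, Formula N 46/70 = 65.7% → Formula N
Loam: Blend 1 21/84 = 25.0%, Formula N 511/1421 = 36.0% → Formula N
Overall: Blend 1 458/819 = 55.9%, Formula N 557/1491 = 37.4% → Blend 1
Formula N wins each soil group but Blend 1 wins overall — the comparison reverses. Formula N's plots skew toward loam, which has a lower base rate.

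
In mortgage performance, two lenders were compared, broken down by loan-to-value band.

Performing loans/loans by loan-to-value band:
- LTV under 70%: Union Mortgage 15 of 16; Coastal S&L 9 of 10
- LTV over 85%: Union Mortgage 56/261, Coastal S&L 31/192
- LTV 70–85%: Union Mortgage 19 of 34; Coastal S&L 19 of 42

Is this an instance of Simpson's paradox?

No

LTV under 70%: Union Mortgage 15/16 = 93.8%, Coastal S&L 9/10 = 90.0% → Union Mortgage
LTV over 85%: Union Mortgage 56/261 = 21.5%, Coastal S&L 31/192 = 16.1% → Union Mortgage
LTV 70–85%: Union Mortgage 19/34 = 55.9%, Coastal S&L 19/42 = 45.2% → Union Mortgage
Overall: Union Mortgage 90/311 = 28.9%, Coastal S&L 59/244 = 24.2% → Union Mortgage
Union Mortgage wins overall and in every loan-to-value group — no reversal.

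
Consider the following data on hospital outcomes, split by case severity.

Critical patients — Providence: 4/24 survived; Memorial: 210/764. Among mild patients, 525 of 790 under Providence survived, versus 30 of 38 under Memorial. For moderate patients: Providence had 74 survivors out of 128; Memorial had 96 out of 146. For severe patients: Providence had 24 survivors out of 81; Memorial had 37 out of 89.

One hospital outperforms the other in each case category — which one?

Memorial

Critical: Providence 4/24 = 16.7%, Memorial 210/764 = 27.5% → Memorial
Mild: Providence 525/790 = 66.5%, Memorial 30/38 = 78.9% → Memorial
Moderate: Providence 74/128 = 57.8%, Memorial 96/146 = 65.8% → Memorial
Severe: Providence 24/81 = 29.6%, Memorial 37/89 = 41.6% → Memorial
Memorial has the higher rate in all 4 groups.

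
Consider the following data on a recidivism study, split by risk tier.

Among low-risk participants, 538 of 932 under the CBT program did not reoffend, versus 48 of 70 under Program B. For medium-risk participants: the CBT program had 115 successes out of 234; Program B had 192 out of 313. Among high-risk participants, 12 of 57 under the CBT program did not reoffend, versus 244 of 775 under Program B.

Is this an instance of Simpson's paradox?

Yes

Low-risk: the CBT program 538/932 = 57.7%, Program B 48/70 = 68.6% → Program B
Medium-risk: the CBT program 115/234 = 49.1%, Program B 192/313 = 61.3% → Program B
High-risk: the CBT program 12/57 = 21.1%, Program B 244/775 = 31.5% → Program B
Overall: the CBT program 665/1223 = 54.4%, Program B 484/1158 = 41.8% → the CBT program
Program B wins each risk group but the CBT program wins overall — the comparison reverses. Program B's participants skew toward high-risk, which has a lower base rate.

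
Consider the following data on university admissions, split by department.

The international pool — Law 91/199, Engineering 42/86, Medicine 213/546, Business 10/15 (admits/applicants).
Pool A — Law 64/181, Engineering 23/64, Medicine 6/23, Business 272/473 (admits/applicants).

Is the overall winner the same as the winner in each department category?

No

Law: the international pool 91/199 = 45.7%, Pool A 64/181 = 35.4% → the international pool
Engineering: the international pool 42/86 = 48.8%, Pool A 23/64 = 35.9% → the international pool
Medicine: the international pool 213/546 = 39.0%, Pool A 6/23 = 26.1% → the international pool
Business: the international pool 10/15 = 66.7%, Pool A 272/473 = 57.5% → the international pool
Overall: the international pool 356/846 = 42.1%, Pool A 365/741 = 49.3% → Pool A
The international pool wins each department group but Pool A wins overall — the comparison reverses. The international pool's applicants skew toward Medicine, which has a lower base rate.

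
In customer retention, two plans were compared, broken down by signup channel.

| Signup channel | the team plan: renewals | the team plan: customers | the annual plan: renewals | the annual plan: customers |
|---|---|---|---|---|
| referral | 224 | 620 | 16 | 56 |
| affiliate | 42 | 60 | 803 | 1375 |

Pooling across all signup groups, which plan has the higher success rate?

Referral: the team plan 224/620 = 36.1%, the annual plan 16/56 = 28.6% → the team plan
Affiliate: the team plan 42/60 = 70.0%, the annual plan 803/1375 = 58.4% → the team plan
Overall: the team plan 266/680 = 39.1%, the annual plan 819/1431 = 57.2% → the annual plan
(The team plan wins every signup group but the annual plan wins overall — the team plan's customers skew toward the low-rate referral group.)

the annual plan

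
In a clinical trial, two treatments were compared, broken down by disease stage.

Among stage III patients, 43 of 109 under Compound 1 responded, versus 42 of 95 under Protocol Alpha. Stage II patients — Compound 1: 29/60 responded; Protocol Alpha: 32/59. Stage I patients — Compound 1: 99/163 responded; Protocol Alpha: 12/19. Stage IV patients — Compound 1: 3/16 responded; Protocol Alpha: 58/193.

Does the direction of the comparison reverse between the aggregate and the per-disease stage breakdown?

Stage III: Compound 1 43/109 = 39.4%, Protocol Alpha 42/95 = 44.2% → Protocol Alpha
Stage II: Compound 1 29/60 = 48.3%, Protocol Alpha 32/59 = 54.2% → Protocol Alpha
Stage I: Compound 1 99/163 = 60.7%, Protocol Alpha 12/19 = 63.2% → Protocol Alpha
Stage IV: Compound 1 3/16 = 18.8%, Protocol Alpha 58/193 = 30.1% → Protocol Alpha
Overall: Compound 1 174/348 = 50.0%, Protocol Alpha 144/366 = 39.3% → Compound 1
Protocol Alpha wins each disease group but Compound 1 wins overall — the comparison reverses. Protocol Alpha's patients skew toward stage IV, which has a lower base rate.

Yes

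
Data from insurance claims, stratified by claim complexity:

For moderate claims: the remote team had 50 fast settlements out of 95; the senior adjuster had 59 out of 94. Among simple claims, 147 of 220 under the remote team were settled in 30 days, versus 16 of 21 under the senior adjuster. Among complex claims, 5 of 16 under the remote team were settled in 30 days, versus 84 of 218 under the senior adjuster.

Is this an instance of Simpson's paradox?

Yes

Moderate: the remote team 50/95 = 52.6%, the senior adjuster 59/94 = 62.8% → the senior adjuster
Simple: the remote team 147/220 = 66.8%, the senior adjuster 16/21 = 76.2% → the senior adjuster
Complex: the remote team 5/16 = 31.2%, the senior adjuster 84/218 = 38.5% → the senior adjuster
Overall: the remote team 202/331 = 61.0%, the senior adjuster 159/333 = 47.7% → the remote team
The senior adjuster wins each claim group but the remote team wins overall — the comparison reverses. The senior adjuster's claims skew toward complex, which has a lower base rate.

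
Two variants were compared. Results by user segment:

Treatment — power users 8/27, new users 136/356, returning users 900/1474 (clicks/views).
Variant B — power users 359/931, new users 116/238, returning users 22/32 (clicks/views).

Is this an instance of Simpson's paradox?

Power users: Treatment 8/27 = 29.6%, Variant B 359/931 = 38.6% → Variant B
New users: Treatment 136/356 = 38.2%, Variant B 116/238 = 48.7% → Variant B
Returning users: Treatment 900/1474 = 61.1%, Variant B 22/32 = 68.8% → Variant B
Overall: Treatment 1044/1857 = 56.2%, Variant B 497/1201 = 41.4% → Treatment
Variant B wins each user group but Treatment wins overall — the comparison reverses. Variant B's views skew toward power users, which has a lower base rate.

Yes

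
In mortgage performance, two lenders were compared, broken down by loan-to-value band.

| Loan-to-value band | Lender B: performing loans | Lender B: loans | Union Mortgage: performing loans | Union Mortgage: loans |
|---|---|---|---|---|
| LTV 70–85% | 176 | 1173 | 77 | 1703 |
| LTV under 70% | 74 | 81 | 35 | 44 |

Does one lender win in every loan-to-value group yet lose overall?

LTV 70–85%: Lender B 176/1173 = 15.0%, Union Mortgage 77/1703 = 4.5% → Lender B
LTV under 70%: Lender B 74/81 = 91.4%, Union Mortgage 35/44 = 79.5% → Lender B
Overall: Lender B 250/1254 = 19.9%, Union Mortgage 112/1747 = 6.4% → Lender B
Lender B wins overall and in every loan-to-value group — no reversal.

No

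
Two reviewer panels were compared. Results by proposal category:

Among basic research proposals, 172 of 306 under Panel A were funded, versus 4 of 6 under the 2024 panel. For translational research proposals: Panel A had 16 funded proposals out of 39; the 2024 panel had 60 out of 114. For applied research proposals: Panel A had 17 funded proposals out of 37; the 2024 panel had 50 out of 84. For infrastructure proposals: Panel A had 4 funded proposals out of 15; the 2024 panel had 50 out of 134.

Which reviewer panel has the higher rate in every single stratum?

Basic research: Panel A 172/306 = 56.2%, the 2024 panel 4/6 = 66.7% → the 2024 panel
Translational research: Panel A 16/39 = 41.0%, the 2024 panel 60/114 = 52.6% → the 2024 panel
Applied research: Panel A 17/37 = 45.9%, the 2024 panel 50/84 = 59.5% → the 2024 panel
Infrastructure: Panel A 4/15 = 26.7%, the 2024 panel 50/134 = 37.3% → the 2024 panel
The 2024 panel has the higher rate in all 4 groups.

the 2024 panel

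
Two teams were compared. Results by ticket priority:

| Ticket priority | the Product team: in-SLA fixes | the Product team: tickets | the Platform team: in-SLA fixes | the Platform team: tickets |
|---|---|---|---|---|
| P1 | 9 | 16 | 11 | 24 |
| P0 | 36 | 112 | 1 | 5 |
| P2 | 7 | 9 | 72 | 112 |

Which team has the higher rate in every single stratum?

P1: the Product team 9/16 = 56.2%, the Platform team 11/24 = 45.8% → the Product team
P0: the Product team 36/112 = 32.1%, the Platform team 1/5 = 20.0% → the Product team
P2: the Product team 7/9 = 77.8%, the Platform team 72/112 = 64.3% → the Product team
The Product team has the higher rate in all 3 groups.

the Product team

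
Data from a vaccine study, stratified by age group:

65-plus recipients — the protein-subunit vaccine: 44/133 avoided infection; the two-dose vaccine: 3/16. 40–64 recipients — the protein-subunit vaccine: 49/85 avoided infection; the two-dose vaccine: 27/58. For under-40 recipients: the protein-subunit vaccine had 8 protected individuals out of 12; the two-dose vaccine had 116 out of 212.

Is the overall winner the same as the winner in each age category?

65-plus: the protein-subunit vaccine 44/133 = 33.1%, the two-dose vaccine 3/16 = 18.8% → the protein-subunit vaccine
40–64: the protein-subunit vaccine 49/85 = 57.6%, the two-dose vaccine 27/58 = 46.6% → the protein-subunit vaccine
Under-40: the protein-subunit vaccine 8/12 = 66.7%, the two-dose vaccine 116/212 = 54.7% → the protein-subunit vaccine
Overall: the protein-subunit vaccine 101/230 = 43.9%, the two-dose vaccine 146/286 = 51.0% → the two-dose vaccine
The protein-subunit vaccine wins each age group but the two-dose vaccine wins overall — the comparison reverses. The protein-subunit vaccine's recipients skew toward 65-plus, which has a lower base rate.

No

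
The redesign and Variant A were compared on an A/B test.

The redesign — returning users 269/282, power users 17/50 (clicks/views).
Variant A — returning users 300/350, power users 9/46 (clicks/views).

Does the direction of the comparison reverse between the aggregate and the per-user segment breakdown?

Returning users: the redesign 269/282 = 95.4%, Variant A 300/350 = 85.7% → the redesign
Power users: the redesign 17/50 = 34.0%, Variant A 9/46 = 19.6% → the redesign
Overall: the redesign 286/332 = 86.1%, Variant A 309/396 = 78.0% → the redesign
The redesign wins overall and in every user group — no reversal.

No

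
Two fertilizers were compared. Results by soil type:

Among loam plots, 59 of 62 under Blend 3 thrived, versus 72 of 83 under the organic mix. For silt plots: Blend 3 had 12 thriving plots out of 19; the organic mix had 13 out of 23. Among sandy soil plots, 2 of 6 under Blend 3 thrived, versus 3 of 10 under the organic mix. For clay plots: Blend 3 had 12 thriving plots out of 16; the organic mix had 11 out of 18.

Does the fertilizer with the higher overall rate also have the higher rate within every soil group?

Loam: Blend 3 59/62 = 95.2%, the organic mix 72/83 = 86.7% → Blend 3
Silt: Blend 3 12/19 = 63.2%, the organic mix 13/23 = 56.5% → Blend 3
Sandy soil: Blend 3 2/6 = 33.3%, the organic mix 3/10 = 30.0% → Blend 3
Clay: Blend 3 12/16 = 75.0%, the organic mix 11/18 = 61.1% → Blend 3
Overall: Blend 3 85/103 = 82.5%, the organic mix 99/134 = 73.9% → Blend 3
Blend 3 wins overall and in every soil group — no reversal.

Yes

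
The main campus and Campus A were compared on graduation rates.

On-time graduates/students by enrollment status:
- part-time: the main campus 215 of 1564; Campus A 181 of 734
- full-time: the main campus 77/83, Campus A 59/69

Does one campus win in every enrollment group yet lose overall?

No

Part-time: the main campus 215/1564 = 13.7%, Campus A 181/734 = 24.7% → Campus A
Full-time: the main campus 77/83 = 92.8%, Campus A 59/69 = 85.5% → the main campus
Overall: the main campus 292/1647 = 17.7%, Campus A 240/803 = 29.9% → Campus A
Neither sweeps: the main campus wins 1 of 2 groups, Campus A wins 1. Campus A wins overall but not every group — no Simpson reversal.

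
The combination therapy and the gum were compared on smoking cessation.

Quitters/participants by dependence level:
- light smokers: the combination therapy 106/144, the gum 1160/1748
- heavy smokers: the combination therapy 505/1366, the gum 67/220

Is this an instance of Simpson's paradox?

Yes

Light smokers: the combination therapy 106/144 = 73.6%, the gum 1160/1748 = 66.4% → the combination therapy
Heavy smokers: the combination therapy 505/1366 = 37.0%, the gum 67/220 = 30.5% → the combination therapy
Overall: the combination therapy 611/1510 = 40.5%, the gum 1227/1968 = 62.3% → the gum
The combination therapy wins each dependence group but the gum wins overall — the comparison reverses. The combination therapy's participants skew toward heavy smokers, which has a lower base rate.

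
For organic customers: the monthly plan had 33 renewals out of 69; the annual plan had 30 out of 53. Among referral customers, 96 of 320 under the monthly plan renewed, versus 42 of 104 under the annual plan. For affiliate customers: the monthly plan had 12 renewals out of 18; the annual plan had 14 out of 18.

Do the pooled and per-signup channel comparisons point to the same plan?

Yes

Organic: the monthly plan 33/69 = 47.8%, the annual plan 30/53 = 56.6% → the annual plan
Referral: the monthly plan 96/320 = 30.0%, the annual plan 42/104 = 40.4% → the annual plan
Affiliate: the monthly plan 12/18 = 66.7%, the annual plan 14/18 = 77.8% → the annual plan
Overall: the monthly plan 141/407 = 34.6%, the annual plan 86/175 = 49.1% → the annual plan
The annual plan wins overall and in every signup group — no reversal.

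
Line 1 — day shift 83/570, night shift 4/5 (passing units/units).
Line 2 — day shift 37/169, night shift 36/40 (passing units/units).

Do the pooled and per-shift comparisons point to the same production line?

Day shift: Line 1 83/570 = 14.6%, Line 2 37/169 = 21.9% → Line 2
Night shift: Line 1 4/5 = 80.0%, Line 2 36/40 = 90.0% → Line 2
Overall: Line 1 87/575 = 15.1%, Line 2 73/209 = 34.9% → Line 2
Line 2 wins overall and in every shift group — no reversal.

Yes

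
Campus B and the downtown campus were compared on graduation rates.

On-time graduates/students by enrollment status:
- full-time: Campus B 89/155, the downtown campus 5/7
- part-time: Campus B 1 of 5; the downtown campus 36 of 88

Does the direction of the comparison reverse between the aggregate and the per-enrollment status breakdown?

Full-time: Campus B 89/155 = 57.4%, the downtown campus 5/7 = 71.4% → the downtown campus
Part-time: Campus B 1/5 = 20.0%, the downtown campus 36/88 = 40.9% → the downtown campus
Overall: Campus B 90/160 = 56.2%, the downtown campus 41/95 = 43.2% → Campus B
The downtown campus wins each enrollment group but Campus B wins overall — the comparison reverses. The downtown campus's students skew toward part-time, which has a lower base rate.

Yes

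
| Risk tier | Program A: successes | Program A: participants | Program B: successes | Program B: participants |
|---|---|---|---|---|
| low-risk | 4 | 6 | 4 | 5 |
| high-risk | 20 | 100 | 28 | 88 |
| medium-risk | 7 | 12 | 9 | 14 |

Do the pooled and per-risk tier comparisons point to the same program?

Low-risk: Program A 4/6 = 66.7%, Program B 4/5 = 80.0% → Program B
High-risk: Program A 20/100 = 20.0%, Program B 28/88 = 31.8% → Program B
Medium-risk: Program A 7/12 = 58.3%, Program B 9/14 = 64.3% → Program B
Overall: Program A 31/118 = 26.3%, Program B 41/107 = 38.3% → Program B
Program B wins overall and in every risk group — no reversal.

Yes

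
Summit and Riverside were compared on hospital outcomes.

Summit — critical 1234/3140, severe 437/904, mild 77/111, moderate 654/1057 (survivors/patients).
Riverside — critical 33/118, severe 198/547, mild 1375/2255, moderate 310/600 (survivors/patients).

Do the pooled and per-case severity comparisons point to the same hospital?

Critical: Summit 1234/3140 = 39.3%, Riverside 33/118 = 28.0% → Summit
Severe: Summit 437/904 = 48.3%, Riverside 198/547 = 36.2% → Summit
Mild: Summit 77/111 = 69.4%, Riverside 1375/2255 = 61.0% → Summit
Moderate: Summit 654/1057 = 61.9%, Riverside 310/600 = 51.7% → Summit
Overall: Summit 2402/5212 = 46.1%, Riverside 1916/3520 = 54.4% → Riverside
Summit wins each case group but Riverside wins overall — the comparison reverses. Summit's patients skew toward critical, which has a lower base rate.

No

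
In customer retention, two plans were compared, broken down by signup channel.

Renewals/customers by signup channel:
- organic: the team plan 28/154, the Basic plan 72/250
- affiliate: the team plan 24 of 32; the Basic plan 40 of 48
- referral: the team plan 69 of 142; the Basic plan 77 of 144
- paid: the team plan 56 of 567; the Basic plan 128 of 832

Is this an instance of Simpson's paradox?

Organic: the team plan 28/154 = 18.2%, the Basic plan 72/250 = 28.8% → the Basic plan
Affiliate: the team plan 24/32 = 75.0%, the Basic plan 40/48 = 83.3% → the Basic plan
Referral: the team plan 69/142 = 48.6%, the Basic plan 77/144 = 53.5% → the Basic plan
Paid: the team plan 56/567 = 9.9%, the Basic plan 128/832 = 15.4% → the Basic plan
Overall: the team plan 177/895 = 19.8%, the Basic plan 317/1274 = 24.9% → the Basic plan
The Basic plan wins overall and in every signup group — no reversal.

No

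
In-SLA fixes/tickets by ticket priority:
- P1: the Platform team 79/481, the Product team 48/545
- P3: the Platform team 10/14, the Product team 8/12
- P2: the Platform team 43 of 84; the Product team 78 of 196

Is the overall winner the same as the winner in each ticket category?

P1: the Platform team 79/481 = 16.4%, the Product team 48/545 = 8.8% → the Platform team
P3: the Platform team 10/14 = 71.4%, the Product team 8/12 = 66.7% → the Platform team
P2: the Platform team 43/84 = 51.2%, the Product team 78/196 = 39.8% → the Platform team
Overall: the Platform team 132/579 = 22.8%, the Product team 134/753 = 17.8% → the Platform team
The Platform team wins overall and in every ticket group — no reversal.

Yes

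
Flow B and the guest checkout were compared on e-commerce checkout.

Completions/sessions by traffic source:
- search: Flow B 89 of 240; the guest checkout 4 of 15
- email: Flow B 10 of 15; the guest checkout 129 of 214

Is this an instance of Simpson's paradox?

Yes

Search: Flow B 89/240 = 37.1%, the guest checkout 4/15 = 26.7% → Flow B
Email: Flow B 10/15 = 66.7%, the guest checkout 129/214 = 60.3% → Flow B
Overall: Flow B 99/255 = 38.8%, the guest checkout 133/229 = 58.1% → the guest checkout
Flow B wins each traffic group but the guest checkout wins overall — the comparison reverses. Flow B's sessions skew toward search, which has a lower base rate.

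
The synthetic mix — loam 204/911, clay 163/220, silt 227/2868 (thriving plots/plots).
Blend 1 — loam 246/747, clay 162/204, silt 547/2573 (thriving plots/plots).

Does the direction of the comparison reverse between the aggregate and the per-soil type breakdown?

No

Loam: the synthetic mix 204/911 = 22.4%, Blend 1 246/747 = 32.9% → Blend 1
Clay: the synthetic mix 163/220 = 74.1%, Blend 1 162/204 = 79.4% → Blend 1
Silt: the synthetic mix 227/2868 = 7.9%, Blend 1 547/2573 = 21.3% → Blend 1
Overall: the synthetic mix 594/3999 = 14.9%, Blend 1 955/3524 = 27.1% → Blend 1
Blend 1 wins overall and in every soil group — no reversal.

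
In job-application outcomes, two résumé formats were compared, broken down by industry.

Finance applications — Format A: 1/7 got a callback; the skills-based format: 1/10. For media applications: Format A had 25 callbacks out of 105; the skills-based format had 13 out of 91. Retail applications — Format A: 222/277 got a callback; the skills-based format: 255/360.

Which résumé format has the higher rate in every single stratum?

Format A

Finance: Format A 1/7 = 14.3%, the skills-based format 1/10 = 10.0% → Format A
Media: Format A 25/105 = 23.8%, the skills-based format 13/91 = 14.3% → Format A
Retail: Format A 222/277 = 80.1%, the skills-based format 255/360 = 70.8% → Format A
Format A has the higher rate in all 3 groups.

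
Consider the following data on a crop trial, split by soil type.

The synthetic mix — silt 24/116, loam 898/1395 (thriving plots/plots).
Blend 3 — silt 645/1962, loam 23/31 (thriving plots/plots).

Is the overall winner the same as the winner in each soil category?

No

Silt: the synthetic mix 24/116 = 20.7%, Blend 3 645/1962 = 32.9% → Blend 3
Loam: the synthetic mix 898/1395 = 64.4%, Blend 3 23/31 = 74.2% → Blend 3
Overall: the synthetic mix 922/1511 = 61.0%, Blend 3 668/1993 = 33.5% → the synthetic mix
Blend 3 wins each soil group but the synthetic mix wins overall — the comparison reverses. Blend 3's plots skew toward silt, which has a lower base rate.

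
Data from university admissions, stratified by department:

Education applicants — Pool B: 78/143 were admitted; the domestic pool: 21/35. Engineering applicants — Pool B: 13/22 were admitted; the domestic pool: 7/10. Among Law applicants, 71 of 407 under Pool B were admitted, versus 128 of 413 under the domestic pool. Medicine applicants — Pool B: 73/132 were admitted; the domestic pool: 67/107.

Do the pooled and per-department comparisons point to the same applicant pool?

Yes

Education: Pool B 78/143 = 54.5%, the domestic pool 21/35 = 60.0% → the domestic pool
Engineering: Pool B 13/22 = 59.1%, the domestic pool 7/10 = 70.0% → the domestic pool
Law: Pool B 71/407 = 17.4%, the domestic pool 128/413 = 31.0% → the domestic pool
Medicine: Pool B 73/132 = 55.3%, the domestic pool 67/107 = 62.6% → the domestic pool
Overall: Pool B 235/704 = 33.4%, the domestic pool 223/565 = 39.5% → the domestic pool
The domestic pool wins overall and in every department group — no reversal.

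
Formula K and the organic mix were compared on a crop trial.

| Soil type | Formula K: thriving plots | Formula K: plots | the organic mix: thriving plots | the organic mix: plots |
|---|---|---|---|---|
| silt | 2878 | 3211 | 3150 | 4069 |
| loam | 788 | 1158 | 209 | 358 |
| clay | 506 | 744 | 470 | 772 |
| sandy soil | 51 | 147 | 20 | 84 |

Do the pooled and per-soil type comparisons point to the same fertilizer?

Silt: Formula K 2878/3211 = 89.6%, the organic mix 3150/4069 = 77.4% → Formula K
Loam: Formula K 788/1158 = 68.0%, the organic mix 209/358 = 58.4% → Formula K
Clay: Formula K 506/744 = 68.0%, the organic mix 470/772 = 60.9% → Formula K
Sandy soil: Formula K 51/147 = 34.7%, the organic mix 20/84 = 23.8% → Formula K
Overall: Formula K 4223/5260 = 80.3%, the organic mix 3849/5283 = 72.9% → Formula K
Formula K wins overall and in every soil group — no reversal.

Yes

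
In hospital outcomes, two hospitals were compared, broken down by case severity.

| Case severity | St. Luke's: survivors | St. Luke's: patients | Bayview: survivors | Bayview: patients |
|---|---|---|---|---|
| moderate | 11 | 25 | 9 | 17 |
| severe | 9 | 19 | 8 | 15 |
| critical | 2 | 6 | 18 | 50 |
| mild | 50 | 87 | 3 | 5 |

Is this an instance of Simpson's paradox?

Moderate: St. Luke's 11/25 = 44.0%, Bayview 9/17 = 52.9% → Bayview
Severe: St. Luke's 9/19 = 47.4%, Bayview 8/15 = 53.3% → Bayview
Critical: St. Luke's 2/6 = 33.3%, Bayview 18/50 = 36.0% → Bayview
Mild: St. Luke's 50/87 = 57.5%, Bayview 3/5 = 60.0% → Bayview
Overall: St. Luke's 72/137 = 52.6%, Bayview 38/87 = 43.7% → St. Luke's
Bayview wins each case group but St. Luke's wins overall — the comparison reverses. Bayview's patients skew toward critical, which has a lower base rate.

Yes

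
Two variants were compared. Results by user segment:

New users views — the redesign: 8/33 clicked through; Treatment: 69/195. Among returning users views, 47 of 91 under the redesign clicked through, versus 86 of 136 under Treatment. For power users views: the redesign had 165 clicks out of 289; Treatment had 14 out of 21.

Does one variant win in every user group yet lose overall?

New users: the redesign 8/33 = 24.2%, Treatment 69/195 = 35.4% → Treatment
Returning users: the redesign 47/91 = 51.6%, Treatment 86/136 = 63.2% → Treatment
Power users: the redesign 165/289 = 57.1%, Treatment 14/21 = 66.7% → Treatment
Overall: the redesign 220/413 = 53.3%, Treatment 169/352 = 48.0% → the redesign
Treatment wins each user group but the redesign wins overall — the comparison reverses. Treatment's views skew toward new users, which has a lower base rate.

Yes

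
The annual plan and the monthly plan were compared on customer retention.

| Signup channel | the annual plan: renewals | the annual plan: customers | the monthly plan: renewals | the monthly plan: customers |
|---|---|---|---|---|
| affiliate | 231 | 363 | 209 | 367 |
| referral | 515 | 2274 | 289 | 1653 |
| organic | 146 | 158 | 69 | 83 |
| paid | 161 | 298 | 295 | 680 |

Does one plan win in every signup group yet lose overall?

No

Affiliate: the annual plan 231/363 = 63.6%, the monthly plan 209/367 = 56.9% → the annual plan
Referral: the annual plan 515/2274 = 22.6%, the monthly plan 289/1653 = 17.5% → the annual plan
Organic: the annual plan 146/158 = 92.4%, the monthly plan 69/83 = 83.1% → the annual plan
Paid: the annual plan 161/298 = 54.0%, the monthly plan 295/680 = 43.4% → the annual plan
Overall: the annual plan 1053/3093 = 34.0%, the monthly plan 862/2783 = 31.0% → the annual plan
The annual plan wins overall and in every signup group — no reversal.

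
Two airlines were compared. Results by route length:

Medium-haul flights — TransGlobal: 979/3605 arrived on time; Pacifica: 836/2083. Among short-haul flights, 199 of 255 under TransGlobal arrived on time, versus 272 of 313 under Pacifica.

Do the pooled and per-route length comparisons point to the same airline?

Yes

Medium-haul: TransGlobal 979/3605 = 27.2%, Pacifica 836/2083 = 40.1% → Pacifica
Short-haul: TransGlobal 199/255 = 78.0%, Pacifica 272/313 = 86.9% → Pacifica
Overall: TransGlobal 1178/3860 = 30.5%, Pacifica 1108/2396 = 46.2% → Pacifica
Pacifica wins overall and in every route group — no reversal.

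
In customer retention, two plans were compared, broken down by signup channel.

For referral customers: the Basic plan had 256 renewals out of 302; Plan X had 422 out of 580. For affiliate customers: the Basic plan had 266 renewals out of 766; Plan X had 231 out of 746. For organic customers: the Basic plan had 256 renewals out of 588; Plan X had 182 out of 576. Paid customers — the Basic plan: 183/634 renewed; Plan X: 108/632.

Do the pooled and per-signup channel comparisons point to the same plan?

Referral: the Basic plan 256/302 = 84.8%, Plan X 422/580 = 72.8% → the Basic plan
Affiliate: the Basic plan 266/766 = 34.7%, Plan X 231/746 = 31.0% → the Basic plan
Organic: the Basic plan 256/588 = 43.5%, Plan X 182/576 = 31.6% → the Basic plan
Paid: the Basic plan 183/634 = 28.9%, Plan X 108/632 = 17.1% → the Basic plan
Overall: the Basic plan 961/2290 = 42.0%, Plan X 943/2534 = 37.2% → the Basic plan
The Basic plan wins overall and in every signup group — no reversal.

Yes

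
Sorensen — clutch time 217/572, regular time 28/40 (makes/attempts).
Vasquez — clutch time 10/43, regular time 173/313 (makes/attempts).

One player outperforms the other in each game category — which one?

Clutch time: Sorensen 217/572 = 37.9%, Vasquez 10/43 = 23.3% → Sorensen
Regular time: Sorensen 28/40 = 70.0%, Vasquez 173/313 = 55.3% → Sorensen
Sorensen has the higher rate in both groups.

Sorensen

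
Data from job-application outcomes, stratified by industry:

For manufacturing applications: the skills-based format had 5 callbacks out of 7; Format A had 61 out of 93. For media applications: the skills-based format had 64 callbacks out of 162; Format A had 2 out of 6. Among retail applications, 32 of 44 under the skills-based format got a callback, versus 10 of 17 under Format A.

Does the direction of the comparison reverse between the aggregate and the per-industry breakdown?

Yes

Manufacturing: the skills-based format 5/7 = 71.4%, Format A 61/93 = 65.6% → the skills-based format
Media: the skills-based format 64/162 = 39.5%, Format A 2/6 = 33.3% → the skills-based format
Retail: the skills-based format 32/44 = 72.7%, Format A 10/17 = 58.8% → the skills-based format
Overall: the skills-based format 101/213 = 47.4%, Format A 73/116 = 62.9% → Format A
The skills-based format wins each industry group but Format A wins overall — the comparison reverses. The skills-based format's applications skew toward media, which has a lower base rate.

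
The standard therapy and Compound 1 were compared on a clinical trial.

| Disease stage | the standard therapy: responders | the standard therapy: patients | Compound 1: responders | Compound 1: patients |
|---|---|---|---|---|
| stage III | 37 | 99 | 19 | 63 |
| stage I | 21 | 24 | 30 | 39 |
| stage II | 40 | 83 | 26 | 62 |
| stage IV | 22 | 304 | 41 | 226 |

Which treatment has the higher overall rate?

Stage III: the standard therapy 37/99 = 37.4%, Compound 1 19/63 = 30.2% → the standard therapy
Stage I: the standard therapy 21/24 = 87.5%, Compound 1 30/39 = 76.9% → the standard therapy
Stage II: the standard therapy 40/83 = 48.2%, Compound 1 26/62 = 41.9% → the standard therapy
Stage IV: the standard therapy 22/304 = 7.2%, Compound 1 41/226 = 18.1% → Compound 1
Overall: the standard therapy 120/510 = 23.5%, Compound 1 116/390 = 29.7% → Compound 1
(Neither sweeps every disease group, but Compound 1 has the higher pooled rate.)

Compound 1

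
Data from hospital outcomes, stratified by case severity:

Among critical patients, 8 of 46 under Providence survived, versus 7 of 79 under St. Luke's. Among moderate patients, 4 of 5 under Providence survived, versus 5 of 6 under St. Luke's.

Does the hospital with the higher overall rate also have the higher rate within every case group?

No

Critical: Providence 8/46 = 17.4%, St. Luke's 7/79 = 8.9% → Providence
Moderate: Providence 4/5 = 80.0%, St. Luke's 5/6 = 83.3% → St. Luke's
Overall: Providence 12/51 = 23.5%, St. Luke's 12/85 = 14.1% → Providence
Neither sweeps: Providence wins 1 of 2 groups, St. Luke's wins 1. Providence wins overall but not every group — no Simpson reversal.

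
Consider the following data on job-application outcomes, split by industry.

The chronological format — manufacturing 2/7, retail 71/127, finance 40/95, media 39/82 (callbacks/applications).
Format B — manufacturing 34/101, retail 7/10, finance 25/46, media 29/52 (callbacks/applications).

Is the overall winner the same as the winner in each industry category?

No

Manufacturing: the chronological format 2/7 = 28.6%, Format B 34/101 = 33.7% → Format B
Retail: the chronological format 71/127 = 55.9%, Format B 7/10 = 70.0% → Format B
Finance: the chronological format 40/95 = 42.1%, Format B 25/46 = 54.3% → Format B
Media: the chronological format 39/82 = 47.6%, Format B 29/52 = 55.8% → Format B
Overall: the chronological format 152/311 = 48.9%, Format B 95/209 = 45.5% → the chronological format
Format B wins each industry group but the chronological format wins overall — the comparison reverses. Format B's applications skew toward manufacturing, which has a lower base rate.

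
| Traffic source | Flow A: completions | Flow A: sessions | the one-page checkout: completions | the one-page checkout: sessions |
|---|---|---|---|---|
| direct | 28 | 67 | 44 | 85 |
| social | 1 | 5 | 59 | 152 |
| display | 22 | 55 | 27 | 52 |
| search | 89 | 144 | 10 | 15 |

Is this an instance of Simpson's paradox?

Yes

Direct: Flow A 28/67 = 41.8%, the one-page checkout 44/85 = 51.8% → the one-page checkout
Social: Flow A 1/5 = 20.0%, the one-page checkout 59/152 = 38.8% → the one-page checkout
Display: Flow A 22/55 = 40.0%, the one-page checkout 27/52 = 51.9% → the one-page checkout
Search: Flow A 89/144 = 61.8%, the one-page checkout 10/15 = 66.7% → the one-page checkout
Overall: Flow A 140/271 = 51.7%, the one-page checkout 140/304 = 46.1% → Flow A
The one-page checkout wins each traffic group but Flow A wins overall — the comparison reverses. The one-page checkout's sessions skew toward social, which has a lower base rate.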